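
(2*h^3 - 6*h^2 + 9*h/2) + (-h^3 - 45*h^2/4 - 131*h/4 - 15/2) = h^3 - 69*h^2/4 - 113*h/4 - 15/2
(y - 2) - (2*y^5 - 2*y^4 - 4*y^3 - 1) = -2*y^5 + 2*y^4 + 4*y^3 + y - 1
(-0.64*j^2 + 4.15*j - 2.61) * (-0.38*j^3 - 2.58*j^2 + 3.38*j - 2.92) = 0.2432*j^5 + 0.0741999999999998*j^4 - 11.8784*j^3 + 22.6296*j^2 - 20.9398*j + 7.6212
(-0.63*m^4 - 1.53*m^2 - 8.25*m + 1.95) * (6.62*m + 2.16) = -4.1706*m^5 - 1.3608*m^4 - 10.1286*m^3 - 57.9198*m^2 - 4.911*m + 4.212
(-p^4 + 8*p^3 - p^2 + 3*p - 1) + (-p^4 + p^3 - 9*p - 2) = -2*p^4 + 9*p^3 - p^2 - 6*p - 3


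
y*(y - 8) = y^2 - 8*y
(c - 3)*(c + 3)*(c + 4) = c^3 + 4*c^2 - 9*c - 36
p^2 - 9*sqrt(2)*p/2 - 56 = (p - 8*sqrt(2))*(p + 7*sqrt(2)/2)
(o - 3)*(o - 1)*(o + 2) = o^3 - 2*o^2 - 5*o + 6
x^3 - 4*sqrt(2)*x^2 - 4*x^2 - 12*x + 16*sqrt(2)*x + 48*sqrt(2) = (x - 6)*(x + 2)*(x - 4*sqrt(2))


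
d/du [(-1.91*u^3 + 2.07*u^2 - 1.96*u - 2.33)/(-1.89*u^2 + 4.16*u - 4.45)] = (3.6099*u^4 - 15.8912*u^3 + 30.4053*u^2 - 27.2304*u + 18.4148)/(3.5721*u^4 - 15.7248*u^3 + 34.1266*u^2 - 37.024*u + 19.8025)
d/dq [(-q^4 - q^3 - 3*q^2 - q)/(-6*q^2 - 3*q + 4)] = (12*q^5 + 15*q^4 - 10*q^3 - 9*q^2 - 24*q - 4)/(36*q^4 + 36*q^3 - 39*q^2 - 24*q + 16)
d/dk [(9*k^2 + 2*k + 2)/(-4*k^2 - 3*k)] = (-19*k^2 + 16*k + 6)/(k^2*(16*k^2 + 24*k + 9))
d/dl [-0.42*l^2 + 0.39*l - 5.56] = 0.39 - 0.84*l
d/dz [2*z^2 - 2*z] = 4*z - 2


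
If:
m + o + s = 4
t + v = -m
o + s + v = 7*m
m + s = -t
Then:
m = v/8 + 1/2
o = 7/2 - 9*v/8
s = v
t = -9*v/8 - 1/2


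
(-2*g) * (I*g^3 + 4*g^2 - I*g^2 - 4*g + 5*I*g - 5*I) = -2*I*g^4 - 8*g^3 + 2*I*g^3 + 8*g^2 - 10*I*g^2 + 10*I*g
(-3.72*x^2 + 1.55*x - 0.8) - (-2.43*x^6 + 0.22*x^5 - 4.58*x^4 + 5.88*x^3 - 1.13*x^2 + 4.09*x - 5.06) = 2.43*x^6 - 0.22*x^5 + 4.58*x^4 - 5.88*x^3 - 2.59*x^2 - 2.54*x + 4.26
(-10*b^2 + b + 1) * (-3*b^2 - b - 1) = 30*b^4 + 7*b^3 + 6*b^2 - 2*b - 1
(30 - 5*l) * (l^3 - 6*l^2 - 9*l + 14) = -5*l^4 + 60*l^3 - 135*l^2 - 340*l + 420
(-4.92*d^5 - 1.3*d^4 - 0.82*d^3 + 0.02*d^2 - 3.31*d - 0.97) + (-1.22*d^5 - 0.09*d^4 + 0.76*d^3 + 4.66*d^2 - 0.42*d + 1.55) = -6.14*d^5 - 1.39*d^4 - 0.0599999999999999*d^3 + 4.68*d^2 - 3.73*d + 0.58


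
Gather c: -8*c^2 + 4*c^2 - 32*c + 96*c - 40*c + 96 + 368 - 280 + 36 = -4*c^2 + 24*c + 220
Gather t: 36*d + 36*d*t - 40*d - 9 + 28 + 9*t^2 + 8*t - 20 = -4*d + 9*t^2 + t*(36*d + 8) - 1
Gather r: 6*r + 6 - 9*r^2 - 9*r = -9*r^2 - 3*r + 6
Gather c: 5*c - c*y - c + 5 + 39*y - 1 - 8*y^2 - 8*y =c*(4 - y) - 8*y^2 + 31*y + 4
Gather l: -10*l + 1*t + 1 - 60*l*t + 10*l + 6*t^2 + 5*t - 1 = -60*l*t + 6*t^2 + 6*t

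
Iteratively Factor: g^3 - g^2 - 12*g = (g)*(g^2 - g - 12) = g*(g + 3)*(g - 4)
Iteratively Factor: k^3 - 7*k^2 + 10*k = (k - 5)*(k^2 - 2*k) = k*(k - 5)*(k - 2)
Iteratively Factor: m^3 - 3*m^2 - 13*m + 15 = (m + 3)*(m^2 - 6*m + 5) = (m - 5)*(m + 3)*(m - 1)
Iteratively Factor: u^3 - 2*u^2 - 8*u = (u)*(u^2 - 2*u - 8) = u*(u + 2)*(u - 4)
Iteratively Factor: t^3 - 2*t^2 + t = (t - 1)*(t^2 - t) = (t - 1)^2*(t)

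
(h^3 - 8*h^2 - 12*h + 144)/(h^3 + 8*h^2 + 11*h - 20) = (h^2 - 12*h + 36)/(h^2 + 4*h - 5)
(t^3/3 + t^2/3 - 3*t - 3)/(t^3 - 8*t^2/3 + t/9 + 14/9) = 3*(t^3 + t^2 - 9*t - 9)/(9*t^3 - 24*t^2 + t + 14)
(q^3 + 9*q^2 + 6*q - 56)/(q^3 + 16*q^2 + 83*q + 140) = (q - 2)/(q + 5)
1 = 1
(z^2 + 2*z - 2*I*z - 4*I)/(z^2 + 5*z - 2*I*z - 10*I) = (z + 2)/(z + 5)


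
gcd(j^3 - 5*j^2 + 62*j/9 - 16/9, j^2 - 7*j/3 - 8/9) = j - 8/3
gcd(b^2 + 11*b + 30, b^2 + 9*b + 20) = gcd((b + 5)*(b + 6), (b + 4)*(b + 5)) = b + 5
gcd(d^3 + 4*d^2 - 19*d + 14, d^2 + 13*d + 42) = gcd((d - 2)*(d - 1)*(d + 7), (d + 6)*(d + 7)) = d + 7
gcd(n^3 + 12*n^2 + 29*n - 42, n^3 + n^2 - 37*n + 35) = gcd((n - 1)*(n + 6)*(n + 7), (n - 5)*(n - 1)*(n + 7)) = n^2 + 6*n - 7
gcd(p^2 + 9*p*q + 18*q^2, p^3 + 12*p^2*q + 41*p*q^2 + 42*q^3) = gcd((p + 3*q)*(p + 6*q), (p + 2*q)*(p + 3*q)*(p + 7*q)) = p + 3*q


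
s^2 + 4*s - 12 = (s - 2)*(s + 6)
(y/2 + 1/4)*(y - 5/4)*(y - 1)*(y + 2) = y^4/2 + y^3/8 - 27*y^2/16 + 7*y/16 + 5/8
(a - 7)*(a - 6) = a^2 - 13*a + 42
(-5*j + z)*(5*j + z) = -25*j^2 + z^2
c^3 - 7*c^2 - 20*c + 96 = (c - 8)*(c - 3)*(c + 4)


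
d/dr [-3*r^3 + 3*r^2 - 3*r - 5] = -9*r^2 + 6*r - 3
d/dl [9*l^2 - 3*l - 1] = 18*l - 3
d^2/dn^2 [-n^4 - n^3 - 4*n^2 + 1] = -12*n^2 - 6*n - 8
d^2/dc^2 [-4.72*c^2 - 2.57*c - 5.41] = -9.44000000000000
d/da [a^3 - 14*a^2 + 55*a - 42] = 3*a^2 - 28*a + 55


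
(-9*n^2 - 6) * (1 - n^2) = 9*n^4 - 3*n^2 - 6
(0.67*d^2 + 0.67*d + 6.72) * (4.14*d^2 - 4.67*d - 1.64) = 2.7738*d^4 - 0.3551*d^3 + 23.5931*d^2 - 32.4812*d - 11.0208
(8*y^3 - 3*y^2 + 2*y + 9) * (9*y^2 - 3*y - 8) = 72*y^5 - 51*y^4 - 37*y^3 + 99*y^2 - 43*y - 72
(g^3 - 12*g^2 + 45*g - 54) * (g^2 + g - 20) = g^5 - 11*g^4 + 13*g^3 + 231*g^2 - 954*g + 1080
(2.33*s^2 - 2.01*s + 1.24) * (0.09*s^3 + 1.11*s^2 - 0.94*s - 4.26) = 0.2097*s^5 + 2.4054*s^4 - 4.3097*s^3 - 6.66*s^2 + 7.397*s - 5.2824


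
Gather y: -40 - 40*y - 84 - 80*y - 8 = -120*y - 132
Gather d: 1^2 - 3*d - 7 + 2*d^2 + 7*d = 2*d^2 + 4*d - 6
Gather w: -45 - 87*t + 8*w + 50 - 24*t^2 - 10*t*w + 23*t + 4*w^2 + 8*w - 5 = -24*t^2 - 64*t + 4*w^2 + w*(16 - 10*t)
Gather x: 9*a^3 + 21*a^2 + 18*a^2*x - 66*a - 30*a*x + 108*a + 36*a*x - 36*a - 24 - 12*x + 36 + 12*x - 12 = 9*a^3 + 21*a^2 + 6*a + x*(18*a^2 + 6*a)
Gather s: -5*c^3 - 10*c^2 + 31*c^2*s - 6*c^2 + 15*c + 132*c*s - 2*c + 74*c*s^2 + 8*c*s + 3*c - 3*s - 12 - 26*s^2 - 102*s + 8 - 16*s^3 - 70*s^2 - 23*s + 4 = -5*c^3 - 16*c^2 + 16*c - 16*s^3 + s^2*(74*c - 96) + s*(31*c^2 + 140*c - 128)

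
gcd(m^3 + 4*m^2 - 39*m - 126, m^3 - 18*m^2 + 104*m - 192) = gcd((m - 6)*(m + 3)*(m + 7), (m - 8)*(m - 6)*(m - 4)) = m - 6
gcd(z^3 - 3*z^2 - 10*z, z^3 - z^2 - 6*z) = z^2 + 2*z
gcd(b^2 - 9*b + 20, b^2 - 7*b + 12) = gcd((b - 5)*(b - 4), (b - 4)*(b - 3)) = b - 4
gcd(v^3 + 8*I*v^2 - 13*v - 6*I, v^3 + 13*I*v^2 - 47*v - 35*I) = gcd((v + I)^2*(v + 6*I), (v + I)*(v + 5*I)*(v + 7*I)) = v + I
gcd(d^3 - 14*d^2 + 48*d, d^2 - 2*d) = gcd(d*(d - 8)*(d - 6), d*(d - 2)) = d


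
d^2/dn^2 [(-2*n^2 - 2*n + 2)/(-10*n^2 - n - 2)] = 12*(30*n^3 - 120*n^2 - 30*n + 7)/(1000*n^6 + 300*n^5 + 630*n^4 + 121*n^3 + 126*n^2 + 12*n + 8)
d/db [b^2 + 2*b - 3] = 2*b + 2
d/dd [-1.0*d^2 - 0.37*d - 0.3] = -2.0*d - 0.37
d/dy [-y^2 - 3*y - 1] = -2*y - 3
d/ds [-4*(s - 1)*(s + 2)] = -8*s - 4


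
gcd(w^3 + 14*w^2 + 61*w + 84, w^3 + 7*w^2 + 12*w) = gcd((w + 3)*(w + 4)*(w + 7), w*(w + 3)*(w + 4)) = w^2 + 7*w + 12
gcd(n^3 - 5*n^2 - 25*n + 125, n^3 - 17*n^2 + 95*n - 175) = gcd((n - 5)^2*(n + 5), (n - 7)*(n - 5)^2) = n^2 - 10*n + 25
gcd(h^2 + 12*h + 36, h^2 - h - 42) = h + 6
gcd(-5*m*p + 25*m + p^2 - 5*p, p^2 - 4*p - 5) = p - 5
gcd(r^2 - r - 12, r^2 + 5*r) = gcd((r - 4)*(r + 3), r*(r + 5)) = 1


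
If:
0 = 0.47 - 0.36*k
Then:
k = 1.31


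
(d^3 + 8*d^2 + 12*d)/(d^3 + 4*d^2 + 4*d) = (d + 6)/(d + 2)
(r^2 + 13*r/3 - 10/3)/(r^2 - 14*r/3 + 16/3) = (3*r^2 + 13*r - 10)/(3*r^2 - 14*r + 16)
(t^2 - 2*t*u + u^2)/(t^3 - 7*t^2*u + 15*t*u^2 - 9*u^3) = (t - u)/(t^2 - 6*t*u + 9*u^2)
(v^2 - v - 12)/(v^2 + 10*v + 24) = (v^2 - v - 12)/(v^2 + 10*v + 24)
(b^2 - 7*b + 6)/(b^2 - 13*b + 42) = (b - 1)/(b - 7)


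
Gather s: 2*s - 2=2*s - 2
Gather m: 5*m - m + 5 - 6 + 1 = 4*m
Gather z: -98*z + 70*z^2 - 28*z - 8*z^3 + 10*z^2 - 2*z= -8*z^3 + 80*z^2 - 128*z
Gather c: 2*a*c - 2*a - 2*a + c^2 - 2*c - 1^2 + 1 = -4*a + c^2 + c*(2*a - 2)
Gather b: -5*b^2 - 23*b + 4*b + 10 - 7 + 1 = -5*b^2 - 19*b + 4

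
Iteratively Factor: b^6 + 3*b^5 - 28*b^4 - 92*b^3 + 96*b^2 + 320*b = (b + 2)*(b^5 + b^4 - 30*b^3 - 32*b^2 + 160*b) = (b + 2)*(b + 4)*(b^4 - 3*b^3 - 18*b^2 + 40*b) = b*(b + 2)*(b + 4)*(b^3 - 3*b^2 - 18*b + 40) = b*(b - 2)*(b + 2)*(b + 4)*(b^2 - b - 20) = b*(b - 2)*(b + 2)*(b + 4)^2*(b - 5)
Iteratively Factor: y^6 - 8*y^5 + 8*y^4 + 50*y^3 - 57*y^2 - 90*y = (y)*(y^5 - 8*y^4 + 8*y^3 + 50*y^2 - 57*y - 90) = y*(y - 3)*(y^4 - 5*y^3 - 7*y^2 + 29*y + 30) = y*(y - 3)*(y + 2)*(y^3 - 7*y^2 + 7*y + 15) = y*(y - 3)*(y + 1)*(y + 2)*(y^2 - 8*y + 15) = y*(y - 3)^2*(y + 1)*(y + 2)*(y - 5)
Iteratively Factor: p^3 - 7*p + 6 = (p - 1)*(p^2 + p - 6) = (p - 1)*(p + 3)*(p - 2)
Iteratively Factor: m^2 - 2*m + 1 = (m - 1)*(m - 1)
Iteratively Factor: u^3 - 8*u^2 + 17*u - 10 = (u - 1)*(u^2 - 7*u + 10) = (u - 5)*(u - 1)*(u - 2)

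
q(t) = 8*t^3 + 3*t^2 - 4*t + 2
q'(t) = 24*t^2 + 6*t - 4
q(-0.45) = 3.68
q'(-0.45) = -1.84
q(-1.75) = -24.69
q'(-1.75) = 59.00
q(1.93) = 62.97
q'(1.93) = 96.98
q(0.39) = 1.37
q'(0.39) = 1.99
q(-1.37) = -7.46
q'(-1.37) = 32.83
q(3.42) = 343.42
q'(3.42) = 297.23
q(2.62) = 155.99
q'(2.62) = 176.47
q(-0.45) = 3.68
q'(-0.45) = -1.84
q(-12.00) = -13342.00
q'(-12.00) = 3380.00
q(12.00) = 14210.00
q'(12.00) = 3524.00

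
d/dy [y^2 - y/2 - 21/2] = 2*y - 1/2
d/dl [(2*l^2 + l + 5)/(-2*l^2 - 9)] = (2*l^2 - 16*l - 9)/(4*l^4 + 36*l^2 + 81)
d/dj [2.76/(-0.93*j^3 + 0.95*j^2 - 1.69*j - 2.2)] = (7.7004*j^2 - 5.244*j + 4.6644)/(0.93*j^3 - 0.95*j^2 + 1.69*j + 2.2)^2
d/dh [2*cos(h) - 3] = -2*sin(h)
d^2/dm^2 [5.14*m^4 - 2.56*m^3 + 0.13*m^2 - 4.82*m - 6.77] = 61.68*m^2 - 15.36*m + 0.26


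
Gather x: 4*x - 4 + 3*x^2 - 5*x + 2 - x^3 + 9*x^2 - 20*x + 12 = -x^3 + 12*x^2 - 21*x + 10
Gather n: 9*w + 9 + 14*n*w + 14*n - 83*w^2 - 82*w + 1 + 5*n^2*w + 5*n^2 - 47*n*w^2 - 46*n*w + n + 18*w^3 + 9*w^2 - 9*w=n^2*(5*w + 5) + n*(-47*w^2 - 32*w + 15) + 18*w^3 - 74*w^2 - 82*w + 10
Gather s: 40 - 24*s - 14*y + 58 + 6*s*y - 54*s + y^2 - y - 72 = s*(6*y - 78) + y^2 - 15*y + 26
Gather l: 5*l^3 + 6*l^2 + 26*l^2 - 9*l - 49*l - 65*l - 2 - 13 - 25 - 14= 5*l^3 + 32*l^2 - 123*l - 54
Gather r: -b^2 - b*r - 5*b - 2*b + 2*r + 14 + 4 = -b^2 - 7*b + r*(2 - b) + 18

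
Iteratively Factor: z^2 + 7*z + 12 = (z + 4)*(z + 3)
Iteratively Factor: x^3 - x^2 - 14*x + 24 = (x - 2)*(x^2 + x - 12) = (x - 3)*(x - 2)*(x + 4)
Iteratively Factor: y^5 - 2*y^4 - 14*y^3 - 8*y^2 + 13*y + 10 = (y - 1)*(y^4 - y^3 - 15*y^2 - 23*y - 10) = (y - 1)*(y + 1)*(y^3 - 2*y^2 - 13*y - 10) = (y - 1)*(y + 1)^2*(y^2 - 3*y - 10) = (y - 5)*(y - 1)*(y + 1)^2*(y + 2)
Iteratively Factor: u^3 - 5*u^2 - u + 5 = (u - 1)*(u^2 - 4*u - 5) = (u - 5)*(u - 1)*(u + 1)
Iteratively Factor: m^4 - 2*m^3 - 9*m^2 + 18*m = (m - 2)*(m^3 - 9*m) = (m - 3)*(m - 2)*(m^2 + 3*m) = m*(m - 3)*(m - 2)*(m + 3)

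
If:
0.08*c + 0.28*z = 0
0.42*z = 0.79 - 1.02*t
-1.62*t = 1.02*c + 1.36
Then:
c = -2.16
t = 0.52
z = 0.62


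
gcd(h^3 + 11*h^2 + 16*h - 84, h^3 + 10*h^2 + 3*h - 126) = h^2 + 13*h + 42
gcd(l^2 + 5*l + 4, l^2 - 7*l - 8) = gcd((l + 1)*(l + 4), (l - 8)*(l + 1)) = l + 1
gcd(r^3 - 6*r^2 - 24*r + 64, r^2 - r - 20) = r + 4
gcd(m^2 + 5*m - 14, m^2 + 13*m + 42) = m + 7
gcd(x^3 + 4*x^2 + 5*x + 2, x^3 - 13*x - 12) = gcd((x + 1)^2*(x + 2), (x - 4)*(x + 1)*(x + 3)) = x + 1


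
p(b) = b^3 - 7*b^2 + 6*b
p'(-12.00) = 606.00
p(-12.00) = -2808.00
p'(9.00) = 123.00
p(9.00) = 216.00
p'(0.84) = -3.64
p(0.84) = 0.69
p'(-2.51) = 60.04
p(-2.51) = -74.97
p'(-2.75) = 67.19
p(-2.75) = -90.23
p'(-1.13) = 25.65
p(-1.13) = -17.16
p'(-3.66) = 97.43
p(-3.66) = -164.76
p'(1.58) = -8.63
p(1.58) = -4.05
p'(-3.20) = 81.52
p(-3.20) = -123.65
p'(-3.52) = 92.45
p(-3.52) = -151.47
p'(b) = 3*b^2 - 14*b + 6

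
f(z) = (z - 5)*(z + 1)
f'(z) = 2*z - 4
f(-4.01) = 27.12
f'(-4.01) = -12.02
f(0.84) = -7.65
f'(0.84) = -2.32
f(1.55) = -8.80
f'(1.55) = -0.90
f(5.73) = 4.91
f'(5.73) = 7.46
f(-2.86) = 14.62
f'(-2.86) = -9.72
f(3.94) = -5.24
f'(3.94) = 3.88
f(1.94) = -9.00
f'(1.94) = -0.12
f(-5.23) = 43.27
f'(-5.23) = -14.46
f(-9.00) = 112.00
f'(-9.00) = -22.00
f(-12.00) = 187.00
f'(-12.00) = -28.00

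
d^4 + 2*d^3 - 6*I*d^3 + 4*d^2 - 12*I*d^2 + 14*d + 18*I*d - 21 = (d - 1)*(d + 3)*(d - 7*I)*(d + I)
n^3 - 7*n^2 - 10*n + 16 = (n - 8)*(n - 1)*(n + 2)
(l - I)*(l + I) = l^2 + 1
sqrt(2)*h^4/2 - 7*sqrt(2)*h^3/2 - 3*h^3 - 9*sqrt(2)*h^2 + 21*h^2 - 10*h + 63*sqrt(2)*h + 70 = (h - 7)*(h - 5*sqrt(2))*(h + sqrt(2))*(sqrt(2)*h/2 + 1)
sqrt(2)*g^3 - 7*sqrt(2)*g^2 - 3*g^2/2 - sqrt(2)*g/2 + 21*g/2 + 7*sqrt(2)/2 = (g - 7)*(g - sqrt(2))*(sqrt(2)*g + 1/2)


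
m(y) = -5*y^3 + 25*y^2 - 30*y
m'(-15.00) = -4155.00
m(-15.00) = 22950.00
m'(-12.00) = -2790.00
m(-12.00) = 12600.00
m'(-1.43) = -132.17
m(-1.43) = 108.64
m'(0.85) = 1.66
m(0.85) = -10.51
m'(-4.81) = -617.54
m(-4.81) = 1279.13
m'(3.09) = -18.72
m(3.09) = -1.52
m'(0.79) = 0.14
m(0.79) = -10.56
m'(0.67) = -3.23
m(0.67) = -10.38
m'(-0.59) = -64.72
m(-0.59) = 27.43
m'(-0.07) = -33.57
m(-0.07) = 2.22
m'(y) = -15*y^2 + 50*y - 30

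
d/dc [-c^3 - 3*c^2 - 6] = 3*c*(-c - 2)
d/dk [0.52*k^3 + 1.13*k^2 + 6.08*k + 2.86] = 1.56*k^2 + 2.26*k + 6.08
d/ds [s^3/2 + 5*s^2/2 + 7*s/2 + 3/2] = 3*s^2/2 + 5*s + 7/2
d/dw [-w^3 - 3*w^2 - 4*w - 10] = -3*w^2 - 6*w - 4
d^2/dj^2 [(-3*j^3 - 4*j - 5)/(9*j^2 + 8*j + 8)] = 2*(-300*j^3 - 1791*j^2 - 792*j + 296)/(729*j^6 + 1944*j^5 + 3672*j^4 + 3968*j^3 + 3264*j^2 + 1536*j + 512)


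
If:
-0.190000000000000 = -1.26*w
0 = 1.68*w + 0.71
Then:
No Solution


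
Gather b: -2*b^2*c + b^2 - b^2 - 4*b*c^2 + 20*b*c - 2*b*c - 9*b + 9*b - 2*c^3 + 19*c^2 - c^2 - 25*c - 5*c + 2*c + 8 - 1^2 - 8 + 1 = -2*b^2*c + b*(-4*c^2 + 18*c) - 2*c^3 + 18*c^2 - 28*c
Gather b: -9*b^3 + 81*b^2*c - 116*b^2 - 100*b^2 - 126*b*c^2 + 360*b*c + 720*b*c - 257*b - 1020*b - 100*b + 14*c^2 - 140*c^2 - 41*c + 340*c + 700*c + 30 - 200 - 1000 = -9*b^3 + b^2*(81*c - 216) + b*(-126*c^2 + 1080*c - 1377) - 126*c^2 + 999*c - 1170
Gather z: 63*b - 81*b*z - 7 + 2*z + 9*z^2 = 63*b + 9*z^2 + z*(2 - 81*b) - 7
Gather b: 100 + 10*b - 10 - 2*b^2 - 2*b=-2*b^2 + 8*b + 90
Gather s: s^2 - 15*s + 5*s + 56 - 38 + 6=s^2 - 10*s + 24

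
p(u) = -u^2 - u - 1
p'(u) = -2*u - 1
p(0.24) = -1.30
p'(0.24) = -1.48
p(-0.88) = -0.89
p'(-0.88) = 0.76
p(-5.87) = -29.59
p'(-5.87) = 10.74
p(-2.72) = -5.68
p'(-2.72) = 4.44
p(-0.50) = -0.75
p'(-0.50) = 0.00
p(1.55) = -4.95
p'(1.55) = -4.10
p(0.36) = -1.49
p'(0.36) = -1.72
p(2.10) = -7.51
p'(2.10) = -5.20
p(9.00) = -91.00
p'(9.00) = -19.00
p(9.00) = -91.00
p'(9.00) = -19.00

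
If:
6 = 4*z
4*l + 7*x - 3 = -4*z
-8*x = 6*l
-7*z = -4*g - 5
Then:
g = 11/8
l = 12/5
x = -9/5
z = 3/2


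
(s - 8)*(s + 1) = s^2 - 7*s - 8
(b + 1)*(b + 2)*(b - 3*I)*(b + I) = b^4 + 3*b^3 - 2*I*b^3 + 5*b^2 - 6*I*b^2 + 9*b - 4*I*b + 6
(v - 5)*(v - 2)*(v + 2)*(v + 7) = v^4 + 2*v^3 - 39*v^2 - 8*v + 140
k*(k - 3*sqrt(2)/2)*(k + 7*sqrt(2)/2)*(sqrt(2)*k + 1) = sqrt(2)*k^4 + 5*k^3 - 17*sqrt(2)*k^2/2 - 21*k/2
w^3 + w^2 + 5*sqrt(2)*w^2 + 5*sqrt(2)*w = w*(w + 1)*(w + 5*sqrt(2))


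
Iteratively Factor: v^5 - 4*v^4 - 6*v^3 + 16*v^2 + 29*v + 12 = (v - 4)*(v^4 - 6*v^2 - 8*v - 3) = (v - 4)*(v - 3)*(v^3 + 3*v^2 + 3*v + 1) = (v - 4)*(v - 3)*(v + 1)*(v^2 + 2*v + 1) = (v - 4)*(v - 3)*(v + 1)^2*(v + 1)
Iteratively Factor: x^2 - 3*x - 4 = (x - 4)*(x + 1)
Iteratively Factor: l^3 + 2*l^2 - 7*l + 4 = (l - 1)*(l^2 + 3*l - 4) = (l - 1)*(l + 4)*(l - 1)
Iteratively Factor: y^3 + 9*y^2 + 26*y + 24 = (y + 4)*(y^2 + 5*y + 6) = (y + 3)*(y + 4)*(y + 2)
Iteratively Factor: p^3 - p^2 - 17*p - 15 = (p + 3)*(p^2 - 4*p - 5) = (p - 5)*(p + 3)*(p + 1)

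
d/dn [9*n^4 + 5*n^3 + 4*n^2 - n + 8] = 36*n^3 + 15*n^2 + 8*n - 1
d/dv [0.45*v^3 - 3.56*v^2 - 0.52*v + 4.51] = 1.35*v^2 - 7.12*v - 0.52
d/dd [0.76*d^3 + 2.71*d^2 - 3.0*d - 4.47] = 2.28*d^2 + 5.42*d - 3.0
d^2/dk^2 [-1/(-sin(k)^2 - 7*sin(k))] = (-4*sin(k) - 21 - 43/sin(k) + 42/sin(k)^2 + 98/sin(k)^3)/(sin(k) + 7)^3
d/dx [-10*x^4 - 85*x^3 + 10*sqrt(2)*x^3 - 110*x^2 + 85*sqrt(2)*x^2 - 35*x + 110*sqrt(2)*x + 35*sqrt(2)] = -40*x^3 - 255*x^2 + 30*sqrt(2)*x^2 - 220*x + 170*sqrt(2)*x - 35 + 110*sqrt(2)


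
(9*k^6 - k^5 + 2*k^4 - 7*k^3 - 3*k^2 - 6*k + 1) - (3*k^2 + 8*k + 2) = 9*k^6 - k^5 + 2*k^4 - 7*k^3 - 6*k^2 - 14*k - 1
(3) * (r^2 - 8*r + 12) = 3*r^2 - 24*r + 36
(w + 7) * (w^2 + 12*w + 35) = w^3 + 19*w^2 + 119*w + 245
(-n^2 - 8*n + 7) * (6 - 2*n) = 2*n^3 + 10*n^2 - 62*n + 42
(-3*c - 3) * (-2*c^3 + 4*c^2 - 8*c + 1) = 6*c^4 - 6*c^3 + 12*c^2 + 21*c - 3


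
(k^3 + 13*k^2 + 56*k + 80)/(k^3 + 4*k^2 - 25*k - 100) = (k + 4)/(k - 5)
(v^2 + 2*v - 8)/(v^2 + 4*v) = (v - 2)/v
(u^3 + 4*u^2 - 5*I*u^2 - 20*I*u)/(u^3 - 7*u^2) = (u^2 + u*(4 - 5*I) - 20*I)/(u*(u - 7))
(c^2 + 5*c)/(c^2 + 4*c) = (c + 5)/(c + 4)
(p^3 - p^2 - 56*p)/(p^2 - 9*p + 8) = p*(p + 7)/(p - 1)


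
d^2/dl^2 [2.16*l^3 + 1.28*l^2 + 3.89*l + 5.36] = 12.96*l + 2.56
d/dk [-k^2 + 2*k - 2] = 2 - 2*k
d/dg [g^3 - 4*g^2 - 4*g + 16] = 3*g^2 - 8*g - 4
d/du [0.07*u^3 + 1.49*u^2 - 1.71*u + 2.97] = 0.21*u^2 + 2.98*u - 1.71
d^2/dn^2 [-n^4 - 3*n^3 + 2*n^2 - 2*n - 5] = -12*n^2 - 18*n + 4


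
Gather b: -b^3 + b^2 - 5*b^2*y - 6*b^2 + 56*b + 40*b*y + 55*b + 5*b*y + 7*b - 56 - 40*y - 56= -b^3 + b^2*(-5*y - 5) + b*(45*y + 118) - 40*y - 112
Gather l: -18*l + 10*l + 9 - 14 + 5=-8*l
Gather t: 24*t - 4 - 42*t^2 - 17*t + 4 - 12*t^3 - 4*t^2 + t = -12*t^3 - 46*t^2 + 8*t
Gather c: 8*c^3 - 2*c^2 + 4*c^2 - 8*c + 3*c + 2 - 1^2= 8*c^3 + 2*c^2 - 5*c + 1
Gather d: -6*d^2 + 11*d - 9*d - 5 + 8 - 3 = -6*d^2 + 2*d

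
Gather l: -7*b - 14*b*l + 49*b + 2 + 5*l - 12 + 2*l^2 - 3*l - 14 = 42*b + 2*l^2 + l*(2 - 14*b) - 24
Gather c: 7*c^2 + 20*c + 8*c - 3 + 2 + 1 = 7*c^2 + 28*c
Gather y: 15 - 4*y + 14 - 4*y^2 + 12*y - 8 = -4*y^2 + 8*y + 21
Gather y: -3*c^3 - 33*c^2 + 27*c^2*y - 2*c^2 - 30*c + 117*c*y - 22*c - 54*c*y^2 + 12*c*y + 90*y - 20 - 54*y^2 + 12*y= -3*c^3 - 35*c^2 - 52*c + y^2*(-54*c - 54) + y*(27*c^2 + 129*c + 102) - 20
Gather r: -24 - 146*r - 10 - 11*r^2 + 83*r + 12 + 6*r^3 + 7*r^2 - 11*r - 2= 6*r^3 - 4*r^2 - 74*r - 24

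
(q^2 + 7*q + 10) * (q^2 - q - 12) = q^4 + 6*q^3 - 9*q^2 - 94*q - 120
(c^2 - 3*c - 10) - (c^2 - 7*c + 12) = 4*c - 22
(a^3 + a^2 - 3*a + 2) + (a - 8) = a^3 + a^2 - 2*a - 6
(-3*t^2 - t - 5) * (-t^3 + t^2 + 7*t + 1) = 3*t^5 - 2*t^4 - 17*t^3 - 15*t^2 - 36*t - 5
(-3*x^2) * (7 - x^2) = 3*x^4 - 21*x^2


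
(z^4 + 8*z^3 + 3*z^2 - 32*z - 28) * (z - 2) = z^5 + 6*z^4 - 13*z^3 - 38*z^2 + 36*z + 56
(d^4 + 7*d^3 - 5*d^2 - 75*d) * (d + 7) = d^5 + 14*d^4 + 44*d^3 - 110*d^2 - 525*d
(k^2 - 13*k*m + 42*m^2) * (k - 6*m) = k^3 - 19*k^2*m + 120*k*m^2 - 252*m^3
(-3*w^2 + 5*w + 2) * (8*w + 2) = -24*w^3 + 34*w^2 + 26*w + 4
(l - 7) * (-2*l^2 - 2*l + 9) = -2*l^3 + 12*l^2 + 23*l - 63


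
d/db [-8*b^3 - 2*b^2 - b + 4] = -24*b^2 - 4*b - 1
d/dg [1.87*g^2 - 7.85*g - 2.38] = 3.74*g - 7.85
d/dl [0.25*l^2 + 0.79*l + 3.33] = 0.5*l + 0.79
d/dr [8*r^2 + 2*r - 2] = 16*r + 2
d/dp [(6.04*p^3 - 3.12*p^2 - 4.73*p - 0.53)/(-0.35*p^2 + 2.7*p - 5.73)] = (-2.114*p^4 + 32.616*p^3 - 113.9071*p^2 + 35.3842*p + 28.5339)/(0.1225*p^4 - 1.89*p^3 + 11.301*p^2 - 30.942*p + 32.8329)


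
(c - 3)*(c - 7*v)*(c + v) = c^3 - 6*c^2*v - 3*c^2 - 7*c*v^2 + 18*c*v + 21*v^2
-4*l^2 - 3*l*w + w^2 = (-4*l + w)*(l + w)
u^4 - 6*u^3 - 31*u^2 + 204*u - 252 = (u - 7)*(u - 3)*(u - 2)*(u + 6)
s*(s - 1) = s^2 - s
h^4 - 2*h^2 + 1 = (h - 1)^2*(h + 1)^2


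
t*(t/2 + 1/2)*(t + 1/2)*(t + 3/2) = t^4/2 + 3*t^3/2 + 11*t^2/8 + 3*t/8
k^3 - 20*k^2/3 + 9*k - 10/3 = (k - 5)*(k - 1)*(k - 2/3)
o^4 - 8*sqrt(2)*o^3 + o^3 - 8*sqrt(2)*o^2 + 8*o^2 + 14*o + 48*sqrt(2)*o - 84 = (o - 2)*(o + 3)*(o - 7*sqrt(2))*(o - sqrt(2))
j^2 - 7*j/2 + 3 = (j - 2)*(j - 3/2)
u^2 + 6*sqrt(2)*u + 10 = (u + sqrt(2))*(u + 5*sqrt(2))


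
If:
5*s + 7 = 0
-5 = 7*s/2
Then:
No Solution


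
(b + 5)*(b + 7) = b^2 + 12*b + 35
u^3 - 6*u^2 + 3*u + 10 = (u - 5)*(u - 2)*(u + 1)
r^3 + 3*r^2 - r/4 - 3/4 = (r - 1/2)*(r + 1/2)*(r + 3)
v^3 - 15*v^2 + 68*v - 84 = (v - 7)*(v - 6)*(v - 2)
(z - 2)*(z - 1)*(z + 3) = z^3 - 7*z + 6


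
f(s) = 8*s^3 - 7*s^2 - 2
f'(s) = 24*s^2 - 14*s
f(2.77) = 114.32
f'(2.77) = 145.37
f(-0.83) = -11.40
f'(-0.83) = 28.15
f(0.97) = -1.28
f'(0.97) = 9.00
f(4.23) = 478.25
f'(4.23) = 370.21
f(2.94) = 140.79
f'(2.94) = 166.29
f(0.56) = -2.79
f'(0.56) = -0.31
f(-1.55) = -48.61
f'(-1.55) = 79.36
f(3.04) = 158.06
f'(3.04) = 179.24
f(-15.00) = -28577.00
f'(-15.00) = 5610.00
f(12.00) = 12814.00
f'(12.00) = 3288.00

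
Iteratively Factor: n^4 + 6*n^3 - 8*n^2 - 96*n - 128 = (n + 4)*(n^3 + 2*n^2 - 16*n - 32) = (n + 2)*(n + 4)*(n^2 - 16) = (n + 2)*(n + 4)^2*(n - 4)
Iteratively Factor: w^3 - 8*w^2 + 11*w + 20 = (w - 4)*(w^2 - 4*w - 5) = (w - 4)*(w + 1)*(w - 5)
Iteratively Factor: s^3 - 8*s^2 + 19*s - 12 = (s - 1)*(s^2 - 7*s + 12) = (s - 3)*(s - 1)*(s - 4)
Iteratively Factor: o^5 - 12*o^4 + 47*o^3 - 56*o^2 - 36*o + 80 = (o + 1)*(o^4 - 13*o^3 + 60*o^2 - 116*o + 80) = (o - 2)*(o + 1)*(o^3 - 11*o^2 + 38*o - 40) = (o - 5)*(o - 2)*(o + 1)*(o^2 - 6*o + 8) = (o - 5)*(o - 4)*(o - 2)*(o + 1)*(o - 2)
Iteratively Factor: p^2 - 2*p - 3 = (p + 1)*(p - 3)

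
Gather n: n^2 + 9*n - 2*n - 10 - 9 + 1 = n^2 + 7*n - 18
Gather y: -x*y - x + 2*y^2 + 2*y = -x + 2*y^2 + y*(2 - x)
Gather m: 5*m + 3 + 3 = 5*m + 6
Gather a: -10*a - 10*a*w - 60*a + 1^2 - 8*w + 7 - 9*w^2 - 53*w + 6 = a*(-10*w - 70) - 9*w^2 - 61*w + 14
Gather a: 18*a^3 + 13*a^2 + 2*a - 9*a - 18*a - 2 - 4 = 18*a^3 + 13*a^2 - 25*a - 6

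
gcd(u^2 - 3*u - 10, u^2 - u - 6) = u + 2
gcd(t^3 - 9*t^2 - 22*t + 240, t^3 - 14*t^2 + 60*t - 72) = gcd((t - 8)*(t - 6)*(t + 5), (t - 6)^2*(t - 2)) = t - 6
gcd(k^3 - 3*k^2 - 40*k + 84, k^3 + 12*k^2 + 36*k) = k + 6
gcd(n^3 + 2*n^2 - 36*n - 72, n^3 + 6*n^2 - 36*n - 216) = n^2 - 36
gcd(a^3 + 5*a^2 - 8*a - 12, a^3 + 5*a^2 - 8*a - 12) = a^3 + 5*a^2 - 8*a - 12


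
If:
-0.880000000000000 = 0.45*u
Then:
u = -1.96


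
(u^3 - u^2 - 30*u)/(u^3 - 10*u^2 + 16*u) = (u^2 - u - 30)/(u^2 - 10*u + 16)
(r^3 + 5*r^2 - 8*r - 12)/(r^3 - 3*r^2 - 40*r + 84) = (r + 1)/(r - 7)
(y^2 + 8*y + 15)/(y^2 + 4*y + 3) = (y + 5)/(y + 1)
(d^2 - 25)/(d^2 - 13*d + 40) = (d + 5)/(d - 8)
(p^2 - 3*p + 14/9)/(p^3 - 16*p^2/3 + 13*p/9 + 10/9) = (3*p - 7)/(3*p^2 - 14*p - 5)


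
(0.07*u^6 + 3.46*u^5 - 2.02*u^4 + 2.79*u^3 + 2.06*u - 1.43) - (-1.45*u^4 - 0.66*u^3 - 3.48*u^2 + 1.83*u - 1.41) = 0.07*u^6 + 3.46*u^5 - 0.57*u^4 + 3.45*u^3 + 3.48*u^2 + 0.23*u - 0.02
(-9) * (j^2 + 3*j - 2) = -9*j^2 - 27*j + 18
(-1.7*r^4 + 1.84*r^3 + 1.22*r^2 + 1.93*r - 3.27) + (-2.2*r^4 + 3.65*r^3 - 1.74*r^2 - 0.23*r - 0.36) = -3.9*r^4 + 5.49*r^3 - 0.52*r^2 + 1.7*r - 3.63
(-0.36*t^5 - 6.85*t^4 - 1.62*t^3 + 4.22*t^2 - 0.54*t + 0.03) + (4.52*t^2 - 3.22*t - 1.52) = -0.36*t^5 - 6.85*t^4 - 1.62*t^3 + 8.74*t^2 - 3.76*t - 1.49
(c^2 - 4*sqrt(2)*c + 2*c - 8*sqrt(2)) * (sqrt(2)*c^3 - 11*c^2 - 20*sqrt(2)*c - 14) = sqrt(2)*c^5 - 19*c^4 + 2*sqrt(2)*c^4 - 38*c^3 + 24*sqrt(2)*c^3 + 48*sqrt(2)*c^2 + 146*c^2 + 56*sqrt(2)*c + 292*c + 112*sqrt(2)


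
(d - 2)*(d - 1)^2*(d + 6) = d^4 + 2*d^3 - 19*d^2 + 28*d - 12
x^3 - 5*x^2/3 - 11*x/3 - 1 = (x - 3)*(x + 1/3)*(x + 1)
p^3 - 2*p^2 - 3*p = p*(p - 3)*(p + 1)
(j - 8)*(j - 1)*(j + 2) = j^3 - 7*j^2 - 10*j + 16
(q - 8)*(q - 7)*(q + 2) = q^3 - 13*q^2 + 26*q + 112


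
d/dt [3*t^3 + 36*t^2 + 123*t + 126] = 9*t^2 + 72*t + 123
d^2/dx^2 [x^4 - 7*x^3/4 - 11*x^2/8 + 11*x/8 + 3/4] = 12*x^2 - 21*x/2 - 11/4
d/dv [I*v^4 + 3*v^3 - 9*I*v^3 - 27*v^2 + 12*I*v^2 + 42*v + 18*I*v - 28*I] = 4*I*v^3 + v^2*(9 - 27*I) + v*(-54 + 24*I) + 42 + 18*I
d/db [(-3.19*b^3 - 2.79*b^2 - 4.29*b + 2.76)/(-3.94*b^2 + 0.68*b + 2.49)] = (12.5686*b^4 - 4.3384*b^3 - 42.6291*b^2 + 7.8546*b - 12.5589)/(15.5236*b^4 - 5.3584*b^3 - 19.1588*b^2 + 3.3864*b + 6.2001)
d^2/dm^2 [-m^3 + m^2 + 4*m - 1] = 2 - 6*m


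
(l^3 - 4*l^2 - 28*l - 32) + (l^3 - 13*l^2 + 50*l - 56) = 2*l^3 - 17*l^2 + 22*l - 88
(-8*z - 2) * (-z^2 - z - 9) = 8*z^3 + 10*z^2 + 74*z + 18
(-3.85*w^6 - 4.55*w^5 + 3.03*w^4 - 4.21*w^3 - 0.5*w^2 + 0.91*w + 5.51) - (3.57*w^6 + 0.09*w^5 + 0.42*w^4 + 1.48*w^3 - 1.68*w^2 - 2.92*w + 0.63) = -7.42*w^6 - 4.64*w^5 + 2.61*w^4 - 5.69*w^3 + 1.18*w^2 + 3.83*w + 4.88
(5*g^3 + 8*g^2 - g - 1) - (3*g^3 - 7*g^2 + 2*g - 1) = 2*g^3 + 15*g^2 - 3*g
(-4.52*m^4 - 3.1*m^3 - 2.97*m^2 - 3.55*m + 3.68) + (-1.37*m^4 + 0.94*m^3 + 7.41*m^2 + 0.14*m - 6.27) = -5.89*m^4 - 2.16*m^3 + 4.44*m^2 - 3.41*m - 2.59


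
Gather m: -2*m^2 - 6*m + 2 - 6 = -2*m^2 - 6*m - 4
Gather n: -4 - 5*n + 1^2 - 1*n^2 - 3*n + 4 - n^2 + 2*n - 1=-2*n^2 - 6*n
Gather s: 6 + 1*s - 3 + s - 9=2*s - 6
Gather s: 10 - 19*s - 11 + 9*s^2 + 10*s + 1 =9*s^2 - 9*s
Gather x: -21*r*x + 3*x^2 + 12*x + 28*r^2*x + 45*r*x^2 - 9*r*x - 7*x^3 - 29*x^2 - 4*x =-7*x^3 + x^2*(45*r - 26) + x*(28*r^2 - 30*r + 8)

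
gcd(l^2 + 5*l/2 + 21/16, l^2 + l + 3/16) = l + 3/4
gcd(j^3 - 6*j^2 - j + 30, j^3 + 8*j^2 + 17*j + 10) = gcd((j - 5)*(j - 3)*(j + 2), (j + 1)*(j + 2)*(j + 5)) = j + 2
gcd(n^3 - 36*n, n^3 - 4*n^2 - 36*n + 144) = n^2 - 36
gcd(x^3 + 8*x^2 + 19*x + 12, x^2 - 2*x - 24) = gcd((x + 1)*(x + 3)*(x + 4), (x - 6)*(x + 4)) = x + 4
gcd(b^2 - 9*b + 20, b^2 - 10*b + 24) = b - 4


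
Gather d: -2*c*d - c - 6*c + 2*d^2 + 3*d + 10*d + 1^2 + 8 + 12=-7*c + 2*d^2 + d*(13 - 2*c) + 21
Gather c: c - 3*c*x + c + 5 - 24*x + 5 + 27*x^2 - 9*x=c*(2 - 3*x) + 27*x^2 - 33*x + 10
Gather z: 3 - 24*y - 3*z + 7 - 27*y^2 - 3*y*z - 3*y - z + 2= -27*y^2 - 27*y + z*(-3*y - 4) + 12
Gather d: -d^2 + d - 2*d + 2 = -d^2 - d + 2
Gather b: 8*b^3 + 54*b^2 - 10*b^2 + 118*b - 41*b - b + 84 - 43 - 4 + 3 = 8*b^3 + 44*b^2 + 76*b + 40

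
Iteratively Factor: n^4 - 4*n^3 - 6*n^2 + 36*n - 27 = (n - 3)*(n^3 - n^2 - 9*n + 9) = (n - 3)^2*(n^2 + 2*n - 3) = (n - 3)^2*(n + 3)*(n - 1)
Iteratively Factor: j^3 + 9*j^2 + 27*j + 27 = (j + 3)*(j^2 + 6*j + 9) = (j + 3)^2*(j + 3)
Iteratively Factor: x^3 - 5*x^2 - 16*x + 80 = (x - 5)*(x^2 - 16) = (x - 5)*(x + 4)*(x - 4)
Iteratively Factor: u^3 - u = (u)*(u^2 - 1) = u*(u - 1)*(u + 1)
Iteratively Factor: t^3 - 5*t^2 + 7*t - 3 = (t - 3)*(t^2 - 2*t + 1) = (t - 3)*(t - 1)*(t - 1)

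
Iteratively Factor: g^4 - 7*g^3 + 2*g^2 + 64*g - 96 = (g - 2)*(g^3 - 5*g^2 - 8*g + 48) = (g - 4)*(g - 2)*(g^2 - g - 12) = (g - 4)^2*(g - 2)*(g + 3)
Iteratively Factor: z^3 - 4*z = (z)*(z^2 - 4) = z*(z + 2)*(z - 2)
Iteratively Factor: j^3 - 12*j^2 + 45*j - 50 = (j - 5)*(j^2 - 7*j + 10) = (j - 5)^2*(j - 2)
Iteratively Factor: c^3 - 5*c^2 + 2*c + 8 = (c - 2)*(c^2 - 3*c - 4) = (c - 2)*(c + 1)*(c - 4)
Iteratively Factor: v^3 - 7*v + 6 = (v - 1)*(v^2 + v - 6) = (v - 1)*(v + 3)*(v - 2)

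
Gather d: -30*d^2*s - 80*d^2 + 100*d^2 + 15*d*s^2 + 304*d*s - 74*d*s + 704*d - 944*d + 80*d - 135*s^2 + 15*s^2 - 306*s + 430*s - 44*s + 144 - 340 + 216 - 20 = d^2*(20 - 30*s) + d*(15*s^2 + 230*s - 160) - 120*s^2 + 80*s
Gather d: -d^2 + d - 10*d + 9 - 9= -d^2 - 9*d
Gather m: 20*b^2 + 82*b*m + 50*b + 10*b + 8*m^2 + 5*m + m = 20*b^2 + 60*b + 8*m^2 + m*(82*b + 6)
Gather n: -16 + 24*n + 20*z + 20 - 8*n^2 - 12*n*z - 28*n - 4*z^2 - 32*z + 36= -8*n^2 + n*(-12*z - 4) - 4*z^2 - 12*z + 40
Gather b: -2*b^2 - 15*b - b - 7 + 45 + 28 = -2*b^2 - 16*b + 66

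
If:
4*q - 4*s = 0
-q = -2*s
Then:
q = 0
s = 0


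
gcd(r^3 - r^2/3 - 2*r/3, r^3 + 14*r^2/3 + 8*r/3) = r^2 + 2*r/3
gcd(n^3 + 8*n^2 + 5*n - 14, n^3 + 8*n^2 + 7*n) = n + 7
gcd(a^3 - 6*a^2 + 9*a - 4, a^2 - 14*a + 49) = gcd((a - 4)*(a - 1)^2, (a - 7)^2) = 1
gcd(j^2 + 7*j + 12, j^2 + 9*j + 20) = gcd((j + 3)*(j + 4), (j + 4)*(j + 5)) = j + 4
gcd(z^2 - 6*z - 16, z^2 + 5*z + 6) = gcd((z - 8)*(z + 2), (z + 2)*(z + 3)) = z + 2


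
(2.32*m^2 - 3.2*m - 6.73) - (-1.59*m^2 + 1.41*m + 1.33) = 3.91*m^2 - 4.61*m - 8.06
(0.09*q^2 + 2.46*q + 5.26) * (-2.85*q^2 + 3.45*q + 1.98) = -0.2565*q^4 - 6.7005*q^3 - 6.3258*q^2 + 23.0178*q + 10.4148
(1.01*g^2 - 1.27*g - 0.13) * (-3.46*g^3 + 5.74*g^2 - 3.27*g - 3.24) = -3.4946*g^5 + 10.1916*g^4 - 10.1427*g^3 + 0.1343*g^2 + 4.5399*g + 0.4212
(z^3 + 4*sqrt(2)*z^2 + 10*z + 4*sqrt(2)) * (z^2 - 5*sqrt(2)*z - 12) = z^5 - sqrt(2)*z^4 - 42*z^3 - 94*sqrt(2)*z^2 - 160*z - 48*sqrt(2)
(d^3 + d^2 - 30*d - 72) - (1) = d^3 + d^2 - 30*d - 73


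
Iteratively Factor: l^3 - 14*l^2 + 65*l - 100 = (l - 5)*(l^2 - 9*l + 20) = (l - 5)^2*(l - 4)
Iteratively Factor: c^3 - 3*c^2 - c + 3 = (c - 1)*(c^2 - 2*c - 3) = (c - 1)*(c + 1)*(c - 3)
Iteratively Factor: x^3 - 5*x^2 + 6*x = (x - 2)*(x^2 - 3*x) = (x - 3)*(x - 2)*(x)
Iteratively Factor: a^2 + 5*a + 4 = (a + 4)*(a + 1)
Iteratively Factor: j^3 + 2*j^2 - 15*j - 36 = (j - 4)*(j^2 + 6*j + 9) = (j - 4)*(j + 3)*(j + 3)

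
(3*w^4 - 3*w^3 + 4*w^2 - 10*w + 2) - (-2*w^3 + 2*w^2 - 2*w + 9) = 3*w^4 - w^3 + 2*w^2 - 8*w - 7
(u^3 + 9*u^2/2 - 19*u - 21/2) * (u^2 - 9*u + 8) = u^5 - 9*u^4/2 - 103*u^3/2 + 393*u^2/2 - 115*u/2 - 84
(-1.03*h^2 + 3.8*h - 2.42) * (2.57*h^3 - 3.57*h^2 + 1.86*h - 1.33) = -2.6471*h^5 + 13.4431*h^4 - 21.7012*h^3 + 17.0773*h^2 - 9.5552*h + 3.2186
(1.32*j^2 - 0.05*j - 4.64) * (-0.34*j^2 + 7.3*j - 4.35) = -0.4488*j^4 + 9.653*j^3 - 4.5294*j^2 - 33.6545*j + 20.184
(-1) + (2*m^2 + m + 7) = 2*m^2 + m + 6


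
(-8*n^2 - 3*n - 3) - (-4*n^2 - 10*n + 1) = -4*n^2 + 7*n - 4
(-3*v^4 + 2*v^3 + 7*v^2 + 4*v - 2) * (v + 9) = -3*v^5 - 25*v^4 + 25*v^3 + 67*v^2 + 34*v - 18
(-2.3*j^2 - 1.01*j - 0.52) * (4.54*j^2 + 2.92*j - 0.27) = -10.442*j^4 - 11.3014*j^3 - 4.689*j^2 - 1.2457*j + 0.1404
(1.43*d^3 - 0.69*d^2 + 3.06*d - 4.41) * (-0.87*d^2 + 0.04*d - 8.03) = -1.2441*d^5 + 0.6575*d^4 - 14.1727*d^3 + 9.4998*d^2 - 24.7482*d + 35.4123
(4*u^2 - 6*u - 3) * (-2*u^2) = -8*u^4 + 12*u^3 + 6*u^2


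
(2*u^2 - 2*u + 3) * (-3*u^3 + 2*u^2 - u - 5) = -6*u^5 + 10*u^4 - 15*u^3 - 2*u^2 + 7*u - 15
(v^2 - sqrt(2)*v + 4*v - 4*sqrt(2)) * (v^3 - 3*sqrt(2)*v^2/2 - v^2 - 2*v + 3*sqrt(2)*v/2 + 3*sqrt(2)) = v^5 - 5*sqrt(2)*v^4/2 + 3*v^4 - 15*sqrt(2)*v^3/2 - 3*v^3 + v^2 + 15*sqrt(2)*v^2 - 18*v + 20*sqrt(2)*v - 24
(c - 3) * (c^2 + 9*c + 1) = c^3 + 6*c^2 - 26*c - 3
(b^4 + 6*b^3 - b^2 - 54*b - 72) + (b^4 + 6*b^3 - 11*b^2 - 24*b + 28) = 2*b^4 + 12*b^3 - 12*b^2 - 78*b - 44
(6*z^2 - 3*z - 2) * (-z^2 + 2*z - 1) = -6*z^4 + 15*z^3 - 10*z^2 - z + 2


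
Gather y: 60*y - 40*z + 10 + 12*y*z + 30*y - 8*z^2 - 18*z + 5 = y*(12*z + 90) - 8*z^2 - 58*z + 15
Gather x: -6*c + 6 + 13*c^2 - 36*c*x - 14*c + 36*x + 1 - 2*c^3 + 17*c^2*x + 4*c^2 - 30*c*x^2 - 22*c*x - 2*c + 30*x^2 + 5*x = -2*c^3 + 17*c^2 - 22*c + x^2*(30 - 30*c) + x*(17*c^2 - 58*c + 41) + 7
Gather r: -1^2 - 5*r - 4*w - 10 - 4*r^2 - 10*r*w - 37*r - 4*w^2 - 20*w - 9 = -4*r^2 + r*(-10*w - 42) - 4*w^2 - 24*w - 20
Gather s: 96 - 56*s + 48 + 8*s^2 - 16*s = 8*s^2 - 72*s + 144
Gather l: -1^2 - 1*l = -l - 1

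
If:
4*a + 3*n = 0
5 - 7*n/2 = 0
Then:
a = -15/14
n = 10/7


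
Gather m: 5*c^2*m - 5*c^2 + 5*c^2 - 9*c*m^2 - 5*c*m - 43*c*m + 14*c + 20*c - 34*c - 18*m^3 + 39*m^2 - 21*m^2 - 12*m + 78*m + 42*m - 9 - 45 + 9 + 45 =-18*m^3 + m^2*(18 - 9*c) + m*(5*c^2 - 48*c + 108)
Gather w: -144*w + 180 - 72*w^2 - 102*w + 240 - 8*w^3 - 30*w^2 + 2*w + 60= -8*w^3 - 102*w^2 - 244*w + 480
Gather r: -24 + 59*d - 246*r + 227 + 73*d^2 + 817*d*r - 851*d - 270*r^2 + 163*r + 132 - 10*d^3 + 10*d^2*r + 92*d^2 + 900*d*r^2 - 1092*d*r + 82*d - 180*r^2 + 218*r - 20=-10*d^3 + 165*d^2 - 710*d + r^2*(900*d - 450) + r*(10*d^2 - 275*d + 135) + 315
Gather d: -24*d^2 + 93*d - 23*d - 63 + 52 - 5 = -24*d^2 + 70*d - 16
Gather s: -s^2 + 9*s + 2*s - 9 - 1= -s^2 + 11*s - 10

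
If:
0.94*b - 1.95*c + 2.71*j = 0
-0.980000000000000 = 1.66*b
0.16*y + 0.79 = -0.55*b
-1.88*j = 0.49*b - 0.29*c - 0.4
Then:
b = -0.59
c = 0.29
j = 0.41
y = -2.91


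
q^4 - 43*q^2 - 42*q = q*(q - 7)*(q + 1)*(q + 6)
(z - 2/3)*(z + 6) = z^2 + 16*z/3 - 4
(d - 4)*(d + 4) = d^2 - 16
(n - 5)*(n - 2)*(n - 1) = n^3 - 8*n^2 + 17*n - 10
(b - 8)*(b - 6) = b^2 - 14*b + 48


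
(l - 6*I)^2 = l^2 - 12*I*l - 36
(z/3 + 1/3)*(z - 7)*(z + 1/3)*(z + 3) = z^4/3 - 8*z^3/9 - 26*z^2/3 - 88*z/9 - 7/3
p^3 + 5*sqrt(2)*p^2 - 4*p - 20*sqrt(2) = (p - 2)*(p + 2)*(p + 5*sqrt(2))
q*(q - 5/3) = q^2 - 5*q/3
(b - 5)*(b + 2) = b^2 - 3*b - 10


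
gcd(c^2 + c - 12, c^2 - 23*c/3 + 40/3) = 1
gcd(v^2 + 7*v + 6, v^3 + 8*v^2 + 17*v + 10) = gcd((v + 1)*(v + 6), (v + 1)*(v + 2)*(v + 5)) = v + 1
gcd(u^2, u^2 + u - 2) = 1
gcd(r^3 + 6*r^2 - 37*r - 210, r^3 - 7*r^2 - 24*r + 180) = r^2 - r - 30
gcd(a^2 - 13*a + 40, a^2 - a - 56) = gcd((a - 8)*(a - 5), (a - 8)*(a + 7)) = a - 8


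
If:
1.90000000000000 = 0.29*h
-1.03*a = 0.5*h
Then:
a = -3.18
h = 6.55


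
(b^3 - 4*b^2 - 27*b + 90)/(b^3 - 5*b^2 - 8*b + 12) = (b^2 + 2*b - 15)/(b^2 + b - 2)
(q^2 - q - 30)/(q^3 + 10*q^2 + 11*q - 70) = (q - 6)/(q^2 + 5*q - 14)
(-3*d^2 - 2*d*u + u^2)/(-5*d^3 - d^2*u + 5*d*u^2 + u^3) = (-3*d + u)/(-5*d^2 + 4*d*u + u^2)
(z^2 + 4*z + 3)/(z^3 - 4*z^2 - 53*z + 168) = (z^2 + 4*z + 3)/(z^3 - 4*z^2 - 53*z + 168)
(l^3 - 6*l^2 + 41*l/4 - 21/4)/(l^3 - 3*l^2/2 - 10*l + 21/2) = (l - 3/2)/(l + 3)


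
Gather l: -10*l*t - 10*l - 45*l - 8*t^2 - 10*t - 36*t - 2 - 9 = l*(-10*t - 55) - 8*t^2 - 46*t - 11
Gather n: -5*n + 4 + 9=13 - 5*n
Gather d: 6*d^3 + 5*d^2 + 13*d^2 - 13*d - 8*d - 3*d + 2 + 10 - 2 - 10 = 6*d^3 + 18*d^2 - 24*d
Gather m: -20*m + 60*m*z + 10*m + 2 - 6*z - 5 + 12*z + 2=m*(60*z - 10) + 6*z - 1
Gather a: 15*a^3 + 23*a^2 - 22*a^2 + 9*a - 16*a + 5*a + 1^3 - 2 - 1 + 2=15*a^3 + a^2 - 2*a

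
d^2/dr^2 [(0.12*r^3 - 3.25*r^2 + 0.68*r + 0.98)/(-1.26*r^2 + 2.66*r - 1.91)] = (7.105427357601e-15*r^4 + 18.505704*r^3 - 52.605756*r^2 + 26.899704*r + 7.651794)/(2.000376*r^6 - 12.669048*r^5 + 35.842716*r^4 - 57.230432*r^3 + 54.333006*r^2 - 29.111838*r + 6.967871)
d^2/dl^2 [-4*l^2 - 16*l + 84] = -8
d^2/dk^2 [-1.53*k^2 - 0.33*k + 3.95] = -3.06000000000000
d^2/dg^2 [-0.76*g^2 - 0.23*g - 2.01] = -1.52000000000000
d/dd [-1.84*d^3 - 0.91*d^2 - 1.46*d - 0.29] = -5.52*d^2 - 1.82*d - 1.46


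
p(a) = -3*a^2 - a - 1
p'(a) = -6*a - 1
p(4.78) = -74.33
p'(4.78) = -29.68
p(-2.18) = -13.08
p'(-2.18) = 12.08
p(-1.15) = -3.82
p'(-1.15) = 5.90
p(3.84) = -49.08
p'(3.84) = -24.04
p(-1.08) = -3.42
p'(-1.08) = 5.48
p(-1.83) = -9.22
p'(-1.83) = 9.98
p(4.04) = -54.00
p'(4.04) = -25.24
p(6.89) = -150.31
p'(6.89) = -42.34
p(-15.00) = -661.00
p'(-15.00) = 89.00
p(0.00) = -1.00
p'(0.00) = -1.00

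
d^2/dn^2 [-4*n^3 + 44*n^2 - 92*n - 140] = 88 - 24*n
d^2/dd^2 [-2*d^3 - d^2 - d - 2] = -12*d - 2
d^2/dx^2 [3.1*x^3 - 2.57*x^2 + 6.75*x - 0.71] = 18.6*x - 5.14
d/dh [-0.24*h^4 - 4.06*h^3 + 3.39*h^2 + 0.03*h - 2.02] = -0.96*h^3 - 12.18*h^2 + 6.78*h + 0.03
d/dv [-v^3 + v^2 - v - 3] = -3*v^2 + 2*v - 1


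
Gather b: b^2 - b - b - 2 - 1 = b^2 - 2*b - 3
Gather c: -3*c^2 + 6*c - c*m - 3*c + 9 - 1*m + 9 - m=-3*c^2 + c*(3 - m) - 2*m + 18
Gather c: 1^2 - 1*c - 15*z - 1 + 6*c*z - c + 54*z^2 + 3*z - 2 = c*(6*z - 2) + 54*z^2 - 12*z - 2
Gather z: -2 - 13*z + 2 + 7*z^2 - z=7*z^2 - 14*z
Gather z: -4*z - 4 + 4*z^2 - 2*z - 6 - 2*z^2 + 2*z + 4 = 2*z^2 - 4*z - 6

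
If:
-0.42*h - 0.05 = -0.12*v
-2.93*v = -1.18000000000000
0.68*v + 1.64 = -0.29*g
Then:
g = -6.60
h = -0.00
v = 0.40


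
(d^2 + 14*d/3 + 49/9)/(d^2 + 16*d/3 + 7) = (d + 7/3)/(d + 3)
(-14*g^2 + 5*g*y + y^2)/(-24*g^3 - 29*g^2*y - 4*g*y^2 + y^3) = (14*g^2 - 5*g*y - y^2)/(24*g^3 + 29*g^2*y + 4*g*y^2 - y^3)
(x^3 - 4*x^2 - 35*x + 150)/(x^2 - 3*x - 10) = (x^2 + x - 30)/(x + 2)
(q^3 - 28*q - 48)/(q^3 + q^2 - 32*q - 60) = (q + 4)/(q + 5)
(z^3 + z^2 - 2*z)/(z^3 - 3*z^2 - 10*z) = (z - 1)/(z - 5)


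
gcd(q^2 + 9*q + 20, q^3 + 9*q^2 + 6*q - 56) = q + 4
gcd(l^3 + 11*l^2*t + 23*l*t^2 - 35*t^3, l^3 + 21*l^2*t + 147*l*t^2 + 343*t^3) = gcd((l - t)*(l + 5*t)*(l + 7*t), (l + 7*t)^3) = l + 7*t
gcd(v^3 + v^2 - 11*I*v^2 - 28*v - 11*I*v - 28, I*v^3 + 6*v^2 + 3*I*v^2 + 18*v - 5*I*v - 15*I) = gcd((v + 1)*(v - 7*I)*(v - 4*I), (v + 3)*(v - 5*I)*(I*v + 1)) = 1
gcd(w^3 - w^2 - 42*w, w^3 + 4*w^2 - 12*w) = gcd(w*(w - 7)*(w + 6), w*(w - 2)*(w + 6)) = w^2 + 6*w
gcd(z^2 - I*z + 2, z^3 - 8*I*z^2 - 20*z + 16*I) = z - 2*I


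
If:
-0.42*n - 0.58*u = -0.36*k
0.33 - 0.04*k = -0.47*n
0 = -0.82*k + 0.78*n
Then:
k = -0.73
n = -0.76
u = 0.10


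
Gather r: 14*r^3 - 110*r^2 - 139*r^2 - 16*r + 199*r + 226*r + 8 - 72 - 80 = 14*r^3 - 249*r^2 + 409*r - 144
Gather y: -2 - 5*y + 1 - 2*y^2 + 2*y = -2*y^2 - 3*y - 1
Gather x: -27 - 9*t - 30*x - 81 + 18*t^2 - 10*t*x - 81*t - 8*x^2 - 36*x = 18*t^2 - 90*t - 8*x^2 + x*(-10*t - 66) - 108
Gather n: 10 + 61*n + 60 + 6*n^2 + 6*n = 6*n^2 + 67*n + 70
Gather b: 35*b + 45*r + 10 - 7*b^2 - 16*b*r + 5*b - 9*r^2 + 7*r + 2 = -7*b^2 + b*(40 - 16*r) - 9*r^2 + 52*r + 12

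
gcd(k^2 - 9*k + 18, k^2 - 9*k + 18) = k^2 - 9*k + 18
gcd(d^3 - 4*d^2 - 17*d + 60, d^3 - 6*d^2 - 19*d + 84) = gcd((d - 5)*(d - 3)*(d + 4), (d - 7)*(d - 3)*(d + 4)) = d^2 + d - 12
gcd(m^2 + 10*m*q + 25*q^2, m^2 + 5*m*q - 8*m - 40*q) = m + 5*q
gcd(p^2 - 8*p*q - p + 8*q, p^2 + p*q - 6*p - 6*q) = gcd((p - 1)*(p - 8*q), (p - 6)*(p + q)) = 1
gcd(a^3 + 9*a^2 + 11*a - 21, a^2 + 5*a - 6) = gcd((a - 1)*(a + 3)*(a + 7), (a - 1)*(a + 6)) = a - 1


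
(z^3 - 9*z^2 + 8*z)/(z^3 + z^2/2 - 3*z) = 2*(z^2 - 9*z + 8)/(2*z^2 + z - 6)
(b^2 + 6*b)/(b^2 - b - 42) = b/(b - 7)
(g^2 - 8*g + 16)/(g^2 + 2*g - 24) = (g - 4)/(g + 6)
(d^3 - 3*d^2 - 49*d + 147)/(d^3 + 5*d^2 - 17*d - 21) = (d - 7)/(d + 1)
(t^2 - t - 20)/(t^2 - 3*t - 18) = (-t^2 + t + 20)/(-t^2 + 3*t + 18)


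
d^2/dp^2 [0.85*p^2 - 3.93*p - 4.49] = 1.70000000000000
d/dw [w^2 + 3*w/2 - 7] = 2*w + 3/2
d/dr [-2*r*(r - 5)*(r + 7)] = -6*r^2 - 8*r + 70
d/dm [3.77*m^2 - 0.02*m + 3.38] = 7.54*m - 0.02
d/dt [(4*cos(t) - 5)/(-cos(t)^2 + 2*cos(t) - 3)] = 2*(5*cos(t) - cos(2*t))*sin(t)/(cos(t)^2 - 2*cos(t) + 3)^2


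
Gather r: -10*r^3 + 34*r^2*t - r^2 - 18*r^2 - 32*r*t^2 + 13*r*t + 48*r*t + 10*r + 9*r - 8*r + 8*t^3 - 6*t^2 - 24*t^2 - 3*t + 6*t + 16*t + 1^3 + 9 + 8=-10*r^3 + r^2*(34*t - 19) + r*(-32*t^2 + 61*t + 11) + 8*t^3 - 30*t^2 + 19*t + 18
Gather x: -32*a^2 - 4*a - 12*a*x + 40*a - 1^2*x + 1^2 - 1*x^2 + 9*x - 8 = -32*a^2 + 36*a - x^2 + x*(8 - 12*a) - 7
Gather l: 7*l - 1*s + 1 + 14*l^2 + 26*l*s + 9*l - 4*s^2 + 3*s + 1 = 14*l^2 + l*(26*s + 16) - 4*s^2 + 2*s + 2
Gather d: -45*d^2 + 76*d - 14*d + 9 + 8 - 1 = -45*d^2 + 62*d + 16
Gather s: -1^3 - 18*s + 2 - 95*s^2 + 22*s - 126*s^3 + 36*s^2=-126*s^3 - 59*s^2 + 4*s + 1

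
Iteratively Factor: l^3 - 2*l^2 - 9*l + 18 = (l - 3)*(l^2 + l - 6) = (l - 3)*(l + 3)*(l - 2)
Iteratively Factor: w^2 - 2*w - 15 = (w + 3)*(w - 5)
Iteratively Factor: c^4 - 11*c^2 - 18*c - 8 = (c + 1)*(c^3 - c^2 - 10*c - 8) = (c + 1)^2*(c^2 - 2*c - 8) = (c + 1)^2*(c + 2)*(c - 4)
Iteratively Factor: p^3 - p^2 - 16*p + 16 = (p + 4)*(p^2 - 5*p + 4) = (p - 1)*(p + 4)*(p - 4)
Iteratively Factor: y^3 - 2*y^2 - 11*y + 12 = (y + 3)*(y^2 - 5*y + 4) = (y - 4)*(y + 3)*(y - 1)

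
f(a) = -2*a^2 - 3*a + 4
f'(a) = -4*a - 3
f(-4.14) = -17.86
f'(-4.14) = 13.56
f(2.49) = -15.87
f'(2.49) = -12.96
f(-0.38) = 4.85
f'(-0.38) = -1.48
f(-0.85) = 5.10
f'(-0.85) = 0.40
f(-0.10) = 4.28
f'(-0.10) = -2.60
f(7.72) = -138.36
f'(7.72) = -33.88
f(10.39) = -243.07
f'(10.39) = -44.56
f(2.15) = -11.70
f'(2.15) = -11.60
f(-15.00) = -401.00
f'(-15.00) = 57.00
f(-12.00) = -248.00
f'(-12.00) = 45.00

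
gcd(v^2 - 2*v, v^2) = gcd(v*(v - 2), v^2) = v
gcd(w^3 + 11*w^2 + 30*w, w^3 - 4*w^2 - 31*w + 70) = w + 5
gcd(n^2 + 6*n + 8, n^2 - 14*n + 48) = 1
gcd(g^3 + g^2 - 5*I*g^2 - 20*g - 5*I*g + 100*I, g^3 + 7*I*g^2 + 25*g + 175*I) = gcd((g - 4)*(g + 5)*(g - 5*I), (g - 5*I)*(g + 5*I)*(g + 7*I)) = g - 5*I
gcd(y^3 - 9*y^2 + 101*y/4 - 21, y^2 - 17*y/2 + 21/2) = y - 3/2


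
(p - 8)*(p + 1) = p^2 - 7*p - 8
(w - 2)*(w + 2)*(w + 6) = w^3 + 6*w^2 - 4*w - 24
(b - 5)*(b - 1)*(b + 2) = b^3 - 4*b^2 - 7*b + 10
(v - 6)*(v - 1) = v^2 - 7*v + 6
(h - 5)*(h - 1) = h^2 - 6*h + 5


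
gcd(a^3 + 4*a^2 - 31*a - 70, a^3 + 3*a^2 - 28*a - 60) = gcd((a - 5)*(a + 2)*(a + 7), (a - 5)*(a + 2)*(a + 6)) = a^2 - 3*a - 10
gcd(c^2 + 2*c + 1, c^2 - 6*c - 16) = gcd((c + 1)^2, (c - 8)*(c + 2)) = 1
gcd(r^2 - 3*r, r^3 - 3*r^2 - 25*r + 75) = r - 3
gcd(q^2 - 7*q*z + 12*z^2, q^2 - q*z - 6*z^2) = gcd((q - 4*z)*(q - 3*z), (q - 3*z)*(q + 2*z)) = -q + 3*z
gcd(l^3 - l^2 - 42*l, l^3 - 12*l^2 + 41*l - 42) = l - 7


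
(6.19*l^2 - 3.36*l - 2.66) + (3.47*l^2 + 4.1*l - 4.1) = 9.66*l^2 + 0.74*l - 6.76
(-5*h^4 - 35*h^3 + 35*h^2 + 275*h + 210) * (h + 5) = -5*h^5 - 60*h^4 - 140*h^3 + 450*h^2 + 1585*h + 1050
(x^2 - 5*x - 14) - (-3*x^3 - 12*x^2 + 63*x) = 3*x^3 + 13*x^2 - 68*x - 14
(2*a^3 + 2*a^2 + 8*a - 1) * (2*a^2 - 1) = 4*a^5 + 4*a^4 + 14*a^3 - 4*a^2 - 8*a + 1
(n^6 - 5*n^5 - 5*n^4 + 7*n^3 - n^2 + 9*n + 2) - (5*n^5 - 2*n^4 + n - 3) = n^6 - 10*n^5 - 3*n^4 + 7*n^3 - n^2 + 8*n + 5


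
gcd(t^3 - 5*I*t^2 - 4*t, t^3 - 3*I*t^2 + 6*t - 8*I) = t^2 - 5*I*t - 4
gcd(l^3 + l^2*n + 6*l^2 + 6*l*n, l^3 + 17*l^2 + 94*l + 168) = l + 6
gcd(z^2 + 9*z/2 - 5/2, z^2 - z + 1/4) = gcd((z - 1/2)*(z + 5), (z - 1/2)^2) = z - 1/2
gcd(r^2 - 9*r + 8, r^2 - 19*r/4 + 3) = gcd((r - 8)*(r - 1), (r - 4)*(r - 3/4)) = 1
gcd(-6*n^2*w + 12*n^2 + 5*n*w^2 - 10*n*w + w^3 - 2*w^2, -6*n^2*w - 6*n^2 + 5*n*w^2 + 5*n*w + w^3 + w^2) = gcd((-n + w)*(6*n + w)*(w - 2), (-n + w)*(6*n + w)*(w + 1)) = -6*n^2 + 5*n*w + w^2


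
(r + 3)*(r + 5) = r^2 + 8*r + 15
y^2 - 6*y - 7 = (y - 7)*(y + 1)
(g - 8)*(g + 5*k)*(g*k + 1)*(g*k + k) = g^4*k^2 + 5*g^3*k^3 - 7*g^3*k^2 + g^3*k - 35*g^2*k^3 - 3*g^2*k^2 - 7*g^2*k - 40*g*k^3 - 35*g*k^2 - 8*g*k - 40*k^2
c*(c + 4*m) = c^2 + 4*c*m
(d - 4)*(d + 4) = d^2 - 16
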